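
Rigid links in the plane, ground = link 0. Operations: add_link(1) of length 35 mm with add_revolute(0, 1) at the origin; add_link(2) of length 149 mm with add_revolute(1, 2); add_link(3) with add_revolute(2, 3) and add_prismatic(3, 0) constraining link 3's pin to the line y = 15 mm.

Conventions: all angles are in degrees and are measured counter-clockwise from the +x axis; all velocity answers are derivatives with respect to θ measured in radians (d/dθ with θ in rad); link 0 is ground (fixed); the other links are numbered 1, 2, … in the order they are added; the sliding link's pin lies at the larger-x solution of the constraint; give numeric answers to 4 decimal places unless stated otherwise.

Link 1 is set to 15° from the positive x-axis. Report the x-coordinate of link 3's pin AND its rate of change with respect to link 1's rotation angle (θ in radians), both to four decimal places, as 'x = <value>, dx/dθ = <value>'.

geometry: r = 35 mm, L = 149 mm, e = 15 mm
crank pin P = (r cos θ, r sin θ) = (33.807404, 9.058667)
h = r sin θ − e = 9.058667 − 15 = -5.941333
x = r cos θ + √(L² − h²) = 33.807404 + 148.881498 = 182.688902
dx/dθ = −r sin θ − h·r cos θ/√(L² − h²) (θ in radians; h = -5.941333) = -7.709533

x = 182.6889, dx/dθ = -7.7095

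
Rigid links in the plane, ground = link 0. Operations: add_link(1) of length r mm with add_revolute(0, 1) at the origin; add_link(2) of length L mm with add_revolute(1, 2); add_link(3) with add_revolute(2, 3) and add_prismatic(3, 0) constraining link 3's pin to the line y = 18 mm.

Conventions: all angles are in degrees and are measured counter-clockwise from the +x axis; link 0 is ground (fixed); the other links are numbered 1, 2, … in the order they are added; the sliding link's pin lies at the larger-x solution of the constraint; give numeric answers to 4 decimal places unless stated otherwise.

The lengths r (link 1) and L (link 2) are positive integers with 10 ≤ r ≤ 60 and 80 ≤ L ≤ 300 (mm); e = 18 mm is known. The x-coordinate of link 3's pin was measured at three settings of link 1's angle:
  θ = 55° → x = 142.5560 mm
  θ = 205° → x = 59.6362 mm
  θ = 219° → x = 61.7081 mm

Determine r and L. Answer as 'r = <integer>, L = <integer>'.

constraint per measurement: (x − r cos θ)² + (r sin θ − e)² = L²
subtracting the θ₁ and θ₂ equations cancels the r² and L² terms:
r = (x₁² − x₂²) / (2[(x₁cos θ₁ + e sin θ₁) − (x₂cos θ₂ + e sin θ₂)]) = 53.0000 → r = 53
L² = (x₁ − r cos θ₁)² + (r sin θ₁ − e)² = 13224.9942 → L = 115.0000 → L = 115
check at θ₃=219°: x = 61.7081 (printed 61.7081) ✓

r = 53, L = 115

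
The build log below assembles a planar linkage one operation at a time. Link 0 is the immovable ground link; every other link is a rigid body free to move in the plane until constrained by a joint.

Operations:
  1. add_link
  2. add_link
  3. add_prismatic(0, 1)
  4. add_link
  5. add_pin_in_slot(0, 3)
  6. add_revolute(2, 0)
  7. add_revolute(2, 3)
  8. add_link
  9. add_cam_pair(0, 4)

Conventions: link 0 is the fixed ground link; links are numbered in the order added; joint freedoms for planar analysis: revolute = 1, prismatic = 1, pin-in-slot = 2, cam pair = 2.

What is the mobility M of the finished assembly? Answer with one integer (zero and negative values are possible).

(L,J1,J2)=(1,0,0); link0 fixed
link1: (2,0,0)
link2: (3,0,0)
P 0-1 [J1]: (3,1,0)
link3: (4,1,0)
PS 0-3 [J2]: (4,1,1)
R 2-0 [J1]: (4,2,1)
R 2-3 [J1]: (4,3,1)
link4: (5,3,1)
C 0-4 [J2]: (5,3,2)
Grübler: 3·4 − 2·3 − 2 = 4

M = 4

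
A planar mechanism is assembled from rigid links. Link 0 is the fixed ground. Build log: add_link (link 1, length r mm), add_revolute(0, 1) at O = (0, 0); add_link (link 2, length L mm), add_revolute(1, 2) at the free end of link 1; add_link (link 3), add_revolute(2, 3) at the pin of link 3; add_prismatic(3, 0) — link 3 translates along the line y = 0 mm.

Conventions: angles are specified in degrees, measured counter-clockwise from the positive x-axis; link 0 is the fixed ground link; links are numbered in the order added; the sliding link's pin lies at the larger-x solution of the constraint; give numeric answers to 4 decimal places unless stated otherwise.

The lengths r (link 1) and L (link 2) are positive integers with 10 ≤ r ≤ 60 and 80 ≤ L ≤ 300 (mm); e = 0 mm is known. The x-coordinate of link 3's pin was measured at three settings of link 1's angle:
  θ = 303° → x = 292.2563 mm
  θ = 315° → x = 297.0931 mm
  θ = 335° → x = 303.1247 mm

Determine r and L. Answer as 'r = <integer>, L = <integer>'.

constraint per measurement: (x − r cos θ)² + (r sin θ − e)² = L²
subtracting the θ₁ and θ₂ equations cancels the r² and L² terms:
r = (x₁² − x₂²) / (2[(x₁cos θ₁ + e sin θ₁) − (x₂cos θ₂ + e sin θ₂)]) = 28.0003 → r = 28
L² = (x₁ − r cos θ₁)² + (r sin θ₁ − e)² = 77283.9903 → L = 278.0000 → L = 278
check at θ₃=335°: x = 303.1247 (printed 303.1247) ✓

r = 28, L = 278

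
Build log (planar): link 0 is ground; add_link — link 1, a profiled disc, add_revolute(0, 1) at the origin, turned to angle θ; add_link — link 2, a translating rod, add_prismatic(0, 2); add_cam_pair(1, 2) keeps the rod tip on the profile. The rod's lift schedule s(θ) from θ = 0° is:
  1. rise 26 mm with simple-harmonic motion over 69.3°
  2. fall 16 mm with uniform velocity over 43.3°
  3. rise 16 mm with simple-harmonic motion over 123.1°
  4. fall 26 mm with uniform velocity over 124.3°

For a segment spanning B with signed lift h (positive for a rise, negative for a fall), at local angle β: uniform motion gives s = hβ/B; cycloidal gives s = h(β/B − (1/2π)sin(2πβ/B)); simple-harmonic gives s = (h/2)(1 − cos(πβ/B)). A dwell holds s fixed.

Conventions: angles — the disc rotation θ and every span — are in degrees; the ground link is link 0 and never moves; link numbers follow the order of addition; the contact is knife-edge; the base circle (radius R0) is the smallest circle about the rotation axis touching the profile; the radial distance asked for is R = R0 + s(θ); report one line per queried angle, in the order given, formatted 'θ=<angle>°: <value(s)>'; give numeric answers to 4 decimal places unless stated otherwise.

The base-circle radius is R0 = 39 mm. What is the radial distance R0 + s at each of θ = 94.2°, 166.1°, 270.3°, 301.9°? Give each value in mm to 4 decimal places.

seg 1 [0°–69.3°] simple-harmonic, h=26: full span → s += 26 → s = 26.0000
seg 2 [69.3°–112.6°] uniform, h=-16: θ=94.2° here. β=24.9, B=43.3. -16·24.9/43.3 = -9.2009 → s = 16.7991
seg 2 [69.3°–112.6°] uniform, h=-16: full span → s += -16 → s = 10.0000
seg 3 [112.6°–235.7°] simple-harmonic, h=16: θ=166.1° here. β=53.5, B=123.1. 16/2·(1 − cos(π·0.4346)) = 6.3680 → s = 16.3680
seg 3 [112.6°–235.7°] simple-harmonic, h=16: full span → s += 16 → s = 26.0000
seg 4 [235.7°–360°] uniform, h=-26: θ=270.3° here. β=34.6, B=124.3. -26·34.6/124.3 = -7.2373 → s = 18.7627
seg 4 [235.7°–360°] uniform, h=-26: θ=301.9° here. β=66.2, B=124.3. -26·66.2/124.3 = -13.8471 → s = 12.1529
θ=94.2°: R = R0 + s = 39 + 16.7991 = 55.7991
θ=166.1°: R = R0 + s = 39 + 16.3680 = 55.3680
θ=270.3°: R = R0 + s = 39 + 18.7627 = 57.7627
θ=301.9°: R = R0 + s = 39 + 12.1529 = 51.1529

θ=94.2°: 55.7991
θ=166.1°: 55.3680
θ=270.3°: 57.7627
θ=301.9°: 51.1529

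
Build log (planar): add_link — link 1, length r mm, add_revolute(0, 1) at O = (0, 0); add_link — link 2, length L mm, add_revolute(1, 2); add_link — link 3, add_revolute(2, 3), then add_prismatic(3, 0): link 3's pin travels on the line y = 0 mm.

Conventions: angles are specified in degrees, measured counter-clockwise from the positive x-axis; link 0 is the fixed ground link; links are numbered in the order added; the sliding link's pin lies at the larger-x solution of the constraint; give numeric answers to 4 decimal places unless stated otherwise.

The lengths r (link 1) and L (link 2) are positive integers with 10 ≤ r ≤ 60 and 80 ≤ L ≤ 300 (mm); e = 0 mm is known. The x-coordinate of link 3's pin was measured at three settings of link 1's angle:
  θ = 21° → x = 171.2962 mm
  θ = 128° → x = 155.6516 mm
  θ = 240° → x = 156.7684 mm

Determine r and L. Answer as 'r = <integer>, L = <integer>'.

constraint per measurement: (x − r cos θ)² + (r sin θ − e)² = L²
subtracting the θ₁ and θ₂ equations cancels the r² and L² terms:
r = (x₁² − x₂²) / (2[(x₁cos θ₁ + e sin θ₁) − (x₂cos θ₂ + e sin θ₂)]) = 10.0000 → r = 10
L² = (x₁ − r cos θ₁)² + (r sin θ₁ − e)² = 26244.0125 → L = 162.0000 → L = 162
check at θ₃=240°: x = 156.7684 (printed 156.7684) ✓

r = 10, L = 162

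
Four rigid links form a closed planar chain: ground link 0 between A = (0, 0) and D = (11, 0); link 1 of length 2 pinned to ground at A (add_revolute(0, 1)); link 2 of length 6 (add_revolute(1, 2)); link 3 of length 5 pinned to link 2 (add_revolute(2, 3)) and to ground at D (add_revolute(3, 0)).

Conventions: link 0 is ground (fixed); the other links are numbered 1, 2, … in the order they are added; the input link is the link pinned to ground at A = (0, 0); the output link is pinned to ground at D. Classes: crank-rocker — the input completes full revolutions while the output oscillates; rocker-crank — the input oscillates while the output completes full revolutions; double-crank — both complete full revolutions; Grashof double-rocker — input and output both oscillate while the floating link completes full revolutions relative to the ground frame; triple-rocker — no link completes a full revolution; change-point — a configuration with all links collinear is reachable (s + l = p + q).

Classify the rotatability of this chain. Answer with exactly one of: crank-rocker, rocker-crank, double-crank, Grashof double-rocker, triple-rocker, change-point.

lengths: ground=11, input=2, coupler=6, output=5
sorted: s=2 (shortest), l=11 (longest), p+q=11
s + l = 13 vs p + q = 11
s + l > p + q → non-Grashof → no link fully rotates → triple-rocker

triple-rocker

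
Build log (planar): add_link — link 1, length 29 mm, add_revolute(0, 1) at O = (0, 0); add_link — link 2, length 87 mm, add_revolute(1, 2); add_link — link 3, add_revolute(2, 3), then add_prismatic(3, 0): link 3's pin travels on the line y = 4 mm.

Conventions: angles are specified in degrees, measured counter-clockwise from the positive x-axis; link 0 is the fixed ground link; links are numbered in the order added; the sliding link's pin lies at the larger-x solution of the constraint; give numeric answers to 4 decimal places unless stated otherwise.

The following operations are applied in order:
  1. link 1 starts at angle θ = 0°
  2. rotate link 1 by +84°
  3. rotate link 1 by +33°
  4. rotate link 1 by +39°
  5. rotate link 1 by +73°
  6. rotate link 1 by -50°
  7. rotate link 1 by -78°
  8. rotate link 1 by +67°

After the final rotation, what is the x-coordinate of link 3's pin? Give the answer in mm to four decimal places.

geometry: r = 29 mm, L = 87 mm, e = 4 mm; θ starts at 0°
rotate link 1 by +84°: θ ← 0° +84° = 84°
rotate link 1 by +33°: θ ← 84° +33° = 117°
rotate link 1 by +39°: θ ← 117° +39° = 156°
rotate link 1 by +73°: θ ← 156° +73° = 229°
rotate link 1 by -50°: θ ← 229° -50° = 179°
rotate link 1 by -78°: θ ← 179° -78° = 101°
rotate link 1 by +67°: θ ← 101° +67° = 168°
crank pin P = (r cos θ, r sin θ) = (-28.366280, 6.029439)
h = r sin θ − e = 6.029439 − 4 = 2.029439
x = r cos θ + √(L² − h²) = -28.366280 + 86.976327 = 58.610046

58.6100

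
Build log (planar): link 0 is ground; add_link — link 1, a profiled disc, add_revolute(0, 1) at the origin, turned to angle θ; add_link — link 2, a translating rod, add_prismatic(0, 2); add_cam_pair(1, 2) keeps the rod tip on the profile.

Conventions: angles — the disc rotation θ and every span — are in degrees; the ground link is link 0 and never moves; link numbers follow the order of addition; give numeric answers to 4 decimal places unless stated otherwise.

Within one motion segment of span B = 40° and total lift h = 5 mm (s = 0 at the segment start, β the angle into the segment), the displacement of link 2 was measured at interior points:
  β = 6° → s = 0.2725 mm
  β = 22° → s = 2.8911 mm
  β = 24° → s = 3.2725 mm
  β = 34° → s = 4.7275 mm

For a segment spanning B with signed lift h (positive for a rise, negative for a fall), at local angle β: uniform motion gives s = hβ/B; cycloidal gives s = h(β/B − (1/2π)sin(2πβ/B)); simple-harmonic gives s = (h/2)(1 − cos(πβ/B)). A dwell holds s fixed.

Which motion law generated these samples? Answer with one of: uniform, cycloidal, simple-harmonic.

candidates at β/B = r: uniform s = h·r (linear in β); cycloidal s = h·(r − sin(2πr)/(2π)); simple-harmonic s = (h/2)(1 − cos(πr))
β=6°: printed 0.2725 | uniform 0.7500, cycloidal 0.1062, simple-harmonic 0.2725
β=22°: printed 2.8911 | uniform 2.7500, cycloidal 2.9959, simple-harmonic 2.8911
β=24°: printed 3.2725 | uniform 3.0000, cycloidal 3.4677, simple-harmonic 3.2725
β=34°: printed 4.7275 | uniform 4.2500, cycloidal 4.8938, simple-harmonic 4.7275
only one law matches every sample → simple-harmonic

simple-harmonic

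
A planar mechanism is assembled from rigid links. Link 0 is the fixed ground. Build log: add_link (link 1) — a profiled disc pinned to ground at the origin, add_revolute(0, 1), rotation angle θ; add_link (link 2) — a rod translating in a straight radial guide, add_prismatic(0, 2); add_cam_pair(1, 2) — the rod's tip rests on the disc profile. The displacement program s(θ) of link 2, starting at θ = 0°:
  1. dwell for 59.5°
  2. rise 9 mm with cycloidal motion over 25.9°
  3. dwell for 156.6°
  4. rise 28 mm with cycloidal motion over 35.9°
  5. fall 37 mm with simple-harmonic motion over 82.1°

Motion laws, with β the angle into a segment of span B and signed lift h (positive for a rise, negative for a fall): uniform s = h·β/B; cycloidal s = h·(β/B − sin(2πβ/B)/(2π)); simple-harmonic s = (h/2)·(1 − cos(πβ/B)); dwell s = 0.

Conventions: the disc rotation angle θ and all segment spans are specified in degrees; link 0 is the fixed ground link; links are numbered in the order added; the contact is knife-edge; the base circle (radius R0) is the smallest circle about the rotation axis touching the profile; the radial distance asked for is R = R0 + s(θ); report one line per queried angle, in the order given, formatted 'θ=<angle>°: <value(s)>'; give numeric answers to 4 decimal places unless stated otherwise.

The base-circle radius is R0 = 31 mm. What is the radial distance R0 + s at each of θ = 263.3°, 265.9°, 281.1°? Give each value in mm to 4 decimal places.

seg 1 [0°–59.5°] dwell: s stays 0.0000
seg 2 [59.5°–85.4°] cycloidal, h=9: full span → s += 9 → s = 9.0000
seg 3 [85.4°–242°] dwell: s stays 9.0000
seg 4 [242°–277.9°] cycloidal, h=28: θ=263.3° here. β=21.3, B=35.9. 28·(0.5933 − sin(2π·0.5933)/(2π)) = 19.0785 → s = 28.0785
seg 4 [242°–277.9°] cycloidal, h=28: θ=265.9° here. β=23.9, B=35.9. 28·(0.6657 − sin(2π·0.6657)/(2π)) = 22.4869 → s = 31.4869
seg 4 [242°–277.9°] cycloidal, h=28: full span → s += 28 → s = 37.0000
seg 5 [277.9°–360°] simple-harmonic, h=-37: θ=281.1° here. β=3.2, B=82.1. -37/2·(1 − cos(π·0.0390)) = -0.1385 → s = 36.8615
θ=263.3°: R = R0 + s = 31 + 28.0785 = 59.0785
θ=265.9°: R = R0 + s = 31 + 31.4869 = 62.4869
θ=281.1°: R = R0 + s = 31 + 36.8615 = 67.8615

θ=263.3°: 59.0785
θ=265.9°: 62.4869
θ=281.1°: 67.8615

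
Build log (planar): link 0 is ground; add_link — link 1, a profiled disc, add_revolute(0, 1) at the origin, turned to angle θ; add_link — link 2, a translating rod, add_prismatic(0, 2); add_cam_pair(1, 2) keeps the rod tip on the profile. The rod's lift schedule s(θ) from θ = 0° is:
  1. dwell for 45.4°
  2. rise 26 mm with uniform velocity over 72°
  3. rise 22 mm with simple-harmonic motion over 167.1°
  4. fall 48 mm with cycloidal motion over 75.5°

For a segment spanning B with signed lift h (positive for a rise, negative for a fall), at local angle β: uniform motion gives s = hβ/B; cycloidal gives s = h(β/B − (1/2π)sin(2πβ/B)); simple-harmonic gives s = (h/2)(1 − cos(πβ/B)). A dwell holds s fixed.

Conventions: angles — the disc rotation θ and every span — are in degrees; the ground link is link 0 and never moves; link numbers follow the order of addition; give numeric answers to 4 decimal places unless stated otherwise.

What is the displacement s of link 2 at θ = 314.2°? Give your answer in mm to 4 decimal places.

seg 1 [0°–45.4°] dwell: s stays 0.0000
seg 2 [45.4°–117.4°] uniform, h=26: full span → s += 26 → s = 26.0000
seg 3 [117.4°–284.5°] simple-harmonic, h=22: full span → s += 22 → s = 48.0000
seg 4 [284.5°–360°] cycloidal, h=-48: θ=314.2° here. β=29.7, B=75.5. -48·(0.3934 − sin(2π·0.3934)/(2π)) = -14.1386 → s = 33.8614

33.8614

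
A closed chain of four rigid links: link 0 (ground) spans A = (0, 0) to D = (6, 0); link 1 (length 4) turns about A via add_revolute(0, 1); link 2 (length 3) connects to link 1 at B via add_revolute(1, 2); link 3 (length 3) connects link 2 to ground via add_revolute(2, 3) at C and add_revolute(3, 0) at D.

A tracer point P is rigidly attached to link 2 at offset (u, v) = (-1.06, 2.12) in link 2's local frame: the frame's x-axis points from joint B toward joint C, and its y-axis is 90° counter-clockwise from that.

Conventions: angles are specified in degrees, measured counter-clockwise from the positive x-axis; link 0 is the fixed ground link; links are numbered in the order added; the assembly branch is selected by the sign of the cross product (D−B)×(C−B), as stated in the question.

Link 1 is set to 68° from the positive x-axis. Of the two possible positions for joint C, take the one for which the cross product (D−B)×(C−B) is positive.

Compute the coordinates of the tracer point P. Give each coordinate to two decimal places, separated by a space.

A=(0,0), D=(6.00,0)
B = A + 4.00·(cos68°, sin68°) = (1.4984, 3.7087)
|BD| = 5.8326
circle(B,3.00) ∩ circle(D,3.00): a=2.9163, h=0.7038
  candidates: C₊=(4.1967,2.3975) cross=4.105; C₋=(3.3017,1.3112) cross=-4.105
  branch + wants cross > 0 → take C=(4.1967,2.3975) (cross=4.105)
ex = (C−B)/|BC| = (0.8994,-0.4371); ey = (0.4371,0.8994)
P = B + -1.06·ex + 2.12·ey = (1.4716,6.0788)

1.47 6.08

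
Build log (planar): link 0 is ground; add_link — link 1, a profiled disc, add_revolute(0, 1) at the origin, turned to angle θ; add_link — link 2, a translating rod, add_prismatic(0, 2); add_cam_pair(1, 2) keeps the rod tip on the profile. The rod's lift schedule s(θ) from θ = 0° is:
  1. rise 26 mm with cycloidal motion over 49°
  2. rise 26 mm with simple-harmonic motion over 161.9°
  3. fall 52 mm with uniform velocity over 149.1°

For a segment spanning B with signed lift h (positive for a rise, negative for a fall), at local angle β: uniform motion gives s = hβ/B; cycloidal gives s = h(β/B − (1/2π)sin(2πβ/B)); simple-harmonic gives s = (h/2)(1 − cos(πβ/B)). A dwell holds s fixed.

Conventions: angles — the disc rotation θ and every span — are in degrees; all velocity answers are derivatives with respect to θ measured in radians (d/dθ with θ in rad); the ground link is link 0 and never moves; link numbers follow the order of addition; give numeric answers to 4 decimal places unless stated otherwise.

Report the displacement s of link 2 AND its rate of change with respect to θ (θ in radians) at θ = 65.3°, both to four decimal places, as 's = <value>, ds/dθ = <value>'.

seg 1 [0°–49°] cycloidal, h=26: full span → s += 26 → s = 26.0000
seg 2 [49°–210.9°] simple-harmonic, h=26: θ=65.3° here. β=16.3, B=161.9. 26/2·(1 − cos(π·0.1007)) = 0.6449 → s = 26.6449
velocity in seg [49°–210.9°] (simple-harmonic), θ in radians: β = 16.3° = 0.2845 rad, B = 161.9° = 2.8257 rad; ds/dθ = (πh/(2B)) sin(πβ/B) = (π·26/(2·2.8257)) sin(π·0.1007) = 4.495666 mm/rad

s = 26.6449, ds/dθ = 4.4957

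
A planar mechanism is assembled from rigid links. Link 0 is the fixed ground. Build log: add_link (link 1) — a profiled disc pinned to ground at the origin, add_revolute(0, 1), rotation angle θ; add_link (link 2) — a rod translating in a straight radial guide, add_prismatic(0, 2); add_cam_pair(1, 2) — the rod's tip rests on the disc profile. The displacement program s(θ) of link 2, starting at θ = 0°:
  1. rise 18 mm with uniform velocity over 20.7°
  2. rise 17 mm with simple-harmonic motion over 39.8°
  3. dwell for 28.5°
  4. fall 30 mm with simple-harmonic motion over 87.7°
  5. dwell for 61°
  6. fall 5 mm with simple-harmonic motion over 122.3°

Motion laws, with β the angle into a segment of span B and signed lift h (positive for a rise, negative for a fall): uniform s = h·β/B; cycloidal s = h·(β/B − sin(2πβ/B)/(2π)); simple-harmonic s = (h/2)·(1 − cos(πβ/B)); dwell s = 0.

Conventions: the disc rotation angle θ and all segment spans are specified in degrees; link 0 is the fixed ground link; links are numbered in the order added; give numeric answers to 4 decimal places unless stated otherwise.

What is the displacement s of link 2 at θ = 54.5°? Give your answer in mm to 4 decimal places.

seg 1 [0°–20.7°] uniform, h=18: full span → s += 18 → s = 18.0000
seg 2 [20.7°–60.5°] simple-harmonic, h=17: θ=54.5° here. β=33.8, B=39.8. 17/2·(1 − cos(π·0.8492)) = 16.0644 → s = 34.0644

34.0644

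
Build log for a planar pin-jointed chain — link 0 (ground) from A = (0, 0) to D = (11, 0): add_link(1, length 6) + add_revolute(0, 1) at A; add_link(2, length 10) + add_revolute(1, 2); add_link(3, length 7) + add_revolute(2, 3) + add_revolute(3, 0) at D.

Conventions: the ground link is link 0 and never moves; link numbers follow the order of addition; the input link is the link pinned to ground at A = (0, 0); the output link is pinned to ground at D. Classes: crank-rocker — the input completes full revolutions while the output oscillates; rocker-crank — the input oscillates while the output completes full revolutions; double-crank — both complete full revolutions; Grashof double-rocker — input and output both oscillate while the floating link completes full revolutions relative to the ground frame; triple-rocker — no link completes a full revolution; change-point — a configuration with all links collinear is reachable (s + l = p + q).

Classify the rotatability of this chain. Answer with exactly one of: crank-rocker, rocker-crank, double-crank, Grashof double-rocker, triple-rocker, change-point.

lengths: ground=11, input=6, coupler=10, output=7
sorted: s=6 (shortest), l=11 (longest), p+q=17
s + l = 17 vs p + q = 17
s + l = p + q → change-point (collinear configuration reachable)

change-point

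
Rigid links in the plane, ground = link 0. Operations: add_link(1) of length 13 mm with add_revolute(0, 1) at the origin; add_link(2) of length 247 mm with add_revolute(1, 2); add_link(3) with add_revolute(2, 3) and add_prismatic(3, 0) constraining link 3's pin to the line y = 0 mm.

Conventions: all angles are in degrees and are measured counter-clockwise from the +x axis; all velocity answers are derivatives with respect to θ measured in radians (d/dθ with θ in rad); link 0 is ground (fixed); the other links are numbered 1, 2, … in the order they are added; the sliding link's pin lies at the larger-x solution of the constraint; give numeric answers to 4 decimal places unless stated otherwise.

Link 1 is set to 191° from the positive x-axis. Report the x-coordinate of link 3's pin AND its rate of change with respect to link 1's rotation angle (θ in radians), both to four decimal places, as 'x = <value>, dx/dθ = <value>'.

geometry: r = 13 mm, L = 247 mm, e = 0 mm
crank pin P = (r cos θ, r sin θ) = (-12.761153, -2.480517)
h = r sin θ − e = -2.480517 − 0 = -2.480517
x = r cos θ + √(L² − h²) = -12.761153 + 246.987544 = 234.226391
dx/dθ = −r sin θ − h·r cos θ/√(L² − h²) (θ in radians; h = -2.480517) = 2.352356

x = 234.2264, dx/dθ = 2.3524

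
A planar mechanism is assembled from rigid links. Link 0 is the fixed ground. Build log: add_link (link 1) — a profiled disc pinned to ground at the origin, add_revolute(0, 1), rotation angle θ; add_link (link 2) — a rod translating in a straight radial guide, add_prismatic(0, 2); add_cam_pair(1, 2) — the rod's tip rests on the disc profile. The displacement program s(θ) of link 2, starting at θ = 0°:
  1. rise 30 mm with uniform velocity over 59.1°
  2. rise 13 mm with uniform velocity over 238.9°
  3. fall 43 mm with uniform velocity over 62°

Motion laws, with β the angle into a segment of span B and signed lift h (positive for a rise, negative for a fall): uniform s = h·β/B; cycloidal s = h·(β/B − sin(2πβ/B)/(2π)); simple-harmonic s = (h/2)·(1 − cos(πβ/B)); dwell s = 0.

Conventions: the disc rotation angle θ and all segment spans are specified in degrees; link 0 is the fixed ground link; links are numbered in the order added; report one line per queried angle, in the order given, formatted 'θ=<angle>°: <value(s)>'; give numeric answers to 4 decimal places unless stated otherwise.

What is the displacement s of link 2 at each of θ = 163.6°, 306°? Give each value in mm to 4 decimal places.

seg 1 [0°–59.1°] uniform, h=30: full span → s += 30 → s = 30.0000
seg 2 [59.1°–298°] uniform, h=13: θ=163.6° here. β=104.5, B=238.9. 13·104.5/238.9 = 5.6865 → s = 35.6865
seg 2 [59.1°–298°] uniform, h=13: full span → s += 13 → s = 43.0000
seg 3 [298°–360°] uniform, h=-43: θ=306° here. β=8, B=62. -43·8/62 = -5.5484 → s = 37.4516

θ=163.6°: 35.6865
θ=306°: 37.4516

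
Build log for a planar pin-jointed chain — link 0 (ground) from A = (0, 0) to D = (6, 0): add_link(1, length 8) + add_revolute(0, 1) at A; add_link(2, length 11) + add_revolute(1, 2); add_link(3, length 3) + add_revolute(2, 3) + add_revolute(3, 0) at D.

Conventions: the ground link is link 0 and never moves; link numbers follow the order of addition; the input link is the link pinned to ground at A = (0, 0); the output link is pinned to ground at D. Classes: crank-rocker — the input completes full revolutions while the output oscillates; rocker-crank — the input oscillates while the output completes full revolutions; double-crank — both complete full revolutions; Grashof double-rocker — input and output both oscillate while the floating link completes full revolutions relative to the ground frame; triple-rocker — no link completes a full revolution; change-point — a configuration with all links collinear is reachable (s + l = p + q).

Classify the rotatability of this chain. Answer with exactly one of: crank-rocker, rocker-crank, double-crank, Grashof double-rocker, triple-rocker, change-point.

lengths: ground=6, input=8, coupler=11, output=3
sorted: s=3 (shortest), l=11 (longest), p+q=14
s + l = 14 vs p + q = 14
s + l = p + q → change-point (collinear configuration reachable)

change-point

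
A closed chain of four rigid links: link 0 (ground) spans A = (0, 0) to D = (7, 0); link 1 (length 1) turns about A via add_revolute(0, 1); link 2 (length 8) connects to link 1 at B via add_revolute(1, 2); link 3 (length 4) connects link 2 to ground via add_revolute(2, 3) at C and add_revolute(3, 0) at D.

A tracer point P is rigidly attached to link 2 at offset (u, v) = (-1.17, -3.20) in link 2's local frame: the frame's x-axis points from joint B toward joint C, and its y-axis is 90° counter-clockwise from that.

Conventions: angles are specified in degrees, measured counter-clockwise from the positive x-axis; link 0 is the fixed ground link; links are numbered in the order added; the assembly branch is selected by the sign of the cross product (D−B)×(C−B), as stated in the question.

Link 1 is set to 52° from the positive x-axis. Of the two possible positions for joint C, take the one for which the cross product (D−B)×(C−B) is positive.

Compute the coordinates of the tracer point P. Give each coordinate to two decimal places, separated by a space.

A=(0,0), D=(7.00,0)
B = A + 1.00·(cos52°, sin52°) = (0.6157, 0.7880)
|BD| = 6.4328
circle(B,8.00) ∩ circle(D,4.00): a=6.9473, h=3.9668
  candidates: C₊=(7.9965,3.8739) cross=25.517; C₋=(7.0247,-3.9999) cross=-25.517
  branch + wants cross > 0 → take C=(7.9965,3.8739) (cross=25.517)
ex = (C−B)/|BC| = (0.9226,0.3857); ey = (-0.3857,0.9226)
P = B + -1.17·ex + -3.20·ey = (0.7706,-2.6157)

0.77 -2.62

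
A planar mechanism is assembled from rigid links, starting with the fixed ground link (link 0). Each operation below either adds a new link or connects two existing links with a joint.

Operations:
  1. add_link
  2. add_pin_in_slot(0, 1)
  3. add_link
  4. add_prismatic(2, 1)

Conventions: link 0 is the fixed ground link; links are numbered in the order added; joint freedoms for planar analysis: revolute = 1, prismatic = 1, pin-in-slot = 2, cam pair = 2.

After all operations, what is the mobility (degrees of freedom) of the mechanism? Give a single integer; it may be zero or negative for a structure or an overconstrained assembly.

ground; <1,0,0>
#1 <2,0,0>
PS:0↔1 J2 <2,0,1>
#2 <3,0,1>
P:2↔1 J1 <3,1,1>
3×2 − 2×1 − 1×1 = 3

M = 3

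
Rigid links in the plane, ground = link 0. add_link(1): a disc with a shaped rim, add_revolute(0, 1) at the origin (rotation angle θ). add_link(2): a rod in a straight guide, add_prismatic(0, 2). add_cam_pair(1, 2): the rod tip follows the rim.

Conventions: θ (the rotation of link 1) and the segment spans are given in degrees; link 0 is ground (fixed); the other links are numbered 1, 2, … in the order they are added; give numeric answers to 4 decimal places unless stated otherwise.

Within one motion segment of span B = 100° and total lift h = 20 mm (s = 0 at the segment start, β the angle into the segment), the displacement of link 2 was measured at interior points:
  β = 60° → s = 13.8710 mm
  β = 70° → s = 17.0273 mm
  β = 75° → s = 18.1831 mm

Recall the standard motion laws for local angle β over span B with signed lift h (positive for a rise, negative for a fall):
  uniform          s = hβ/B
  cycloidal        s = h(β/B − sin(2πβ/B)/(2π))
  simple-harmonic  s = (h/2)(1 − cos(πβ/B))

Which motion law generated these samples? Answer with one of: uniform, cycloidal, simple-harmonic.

candidates at β/B = r: uniform s = h·r (linear in β); cycloidal s = h·(r − sin(2πr)/(2π)); simple-harmonic s = (h/2)(1 − cos(πr))
β=60°: printed 13.8710 | uniform 12.0000, cycloidal 13.8710, simple-harmonic 13.0902
β=70°: printed 17.0273 | uniform 14.0000, cycloidal 17.0273, simple-harmonic 15.8779
β=75°: printed 18.1831 | uniform 15.0000, cycloidal 18.1831, simple-harmonic 17.0711
only one law matches every sample → cycloidal

cycloidal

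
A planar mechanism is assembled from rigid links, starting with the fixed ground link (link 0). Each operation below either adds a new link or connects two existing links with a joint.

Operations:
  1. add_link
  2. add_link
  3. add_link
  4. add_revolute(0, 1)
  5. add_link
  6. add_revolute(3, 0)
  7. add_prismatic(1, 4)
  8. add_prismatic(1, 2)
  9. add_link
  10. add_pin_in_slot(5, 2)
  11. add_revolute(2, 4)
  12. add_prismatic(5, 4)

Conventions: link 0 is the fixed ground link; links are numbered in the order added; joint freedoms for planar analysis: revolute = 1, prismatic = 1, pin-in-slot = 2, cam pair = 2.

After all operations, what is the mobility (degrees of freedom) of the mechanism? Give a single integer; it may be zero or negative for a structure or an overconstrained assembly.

ground; <1,0,0>
#1 <2,0,0>
#2 <3,0,0>
#3 <4,0,0>
R:0↔1 J1 <4,1,0>
#4 <5,1,0>
R:3↔0 J1 <5,2,0>
P:1↔4 J1 <5,3,0>
P:1↔2 J1 <5,4,0>
#5 <6,4,0>
PS:5↔2 J2 <6,4,1>
R:2↔4 J1 <6,5,1>
P:5↔4 J1 <6,6,1>
3×5 − 2×6 − 1×1 = 2

M = 2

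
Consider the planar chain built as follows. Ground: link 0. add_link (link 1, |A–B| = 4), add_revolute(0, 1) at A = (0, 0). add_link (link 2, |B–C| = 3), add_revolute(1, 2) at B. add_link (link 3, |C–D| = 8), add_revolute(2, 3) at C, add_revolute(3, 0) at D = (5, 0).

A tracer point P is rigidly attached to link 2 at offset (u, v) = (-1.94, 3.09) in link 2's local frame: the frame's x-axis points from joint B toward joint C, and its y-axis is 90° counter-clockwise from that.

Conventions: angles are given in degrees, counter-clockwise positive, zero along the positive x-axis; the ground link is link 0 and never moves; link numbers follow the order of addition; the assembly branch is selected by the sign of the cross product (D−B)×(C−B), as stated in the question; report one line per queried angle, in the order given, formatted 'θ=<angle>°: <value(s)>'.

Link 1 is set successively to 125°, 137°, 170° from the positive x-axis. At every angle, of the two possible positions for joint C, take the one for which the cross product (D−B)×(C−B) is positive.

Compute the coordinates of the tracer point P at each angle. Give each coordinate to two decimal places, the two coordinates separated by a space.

A=(0,0), D=(5.00,0)
θ=125°: B = A + 4.00·(cos125°, sin125°) = (-2.2943, 3.2766)
θ=125°: |BD| = 7.9964
θ=125°: circle(B,3.00) ∩ circle(D,8.00): a=0.5592, h=2.9474
θ=125°:   candidates: C₊=(-0.5765,5.7361) cross=23.569; C₋=(-2.9919,0.3589) cross=-23.569
θ=125°:   branch + wants cross > 0 → take C=(-0.5765,5.7361) (cross=23.569)
θ=125°: ex = (C−B)/|BC| = (0.5726,0.8198); ey = (-0.8198,0.5726)
θ=125°: P = B + -1.94·ex + 3.09·ey = (-5.9384,3.4555)
θ=137°: B = A + 4.00·(cos137°, sin137°) = (-2.9254, 2.7280)
θ=137°: |BD| = 8.3818
θ=137°: circle(B,3.00) ∩ circle(D,8.00): a=0.9100, h=2.8587
θ=137°:   candidates: C₊=(-1.1346,5.1349) cross=23.961; C₋=(-2.9954,-0.2712) cross=-23.961
θ=137°:   branch + wants cross > 0 → take C=(-1.1346,5.1349) (cross=23.961)
θ=137°: ex = (C−B)/|BC| = (0.5969,0.8023); ey = (-0.8023,0.5969)
θ=137°: P = B + -1.94·ex + 3.09·ey = (-6.5625,3.0161)
θ=170°: B = A + 4.00·(cos170°, sin170°) = (-3.9392, 0.6946)
θ=170°: |BD| = 8.9662
θ=170°: circle(B,3.00) ∩ circle(D,8.00): a=1.4160, h=2.6448
θ=170°:   candidates: C₊=(-2.3226,3.2217) cross=23.714; C₋=(-2.7324,-2.0519) cross=-23.714
θ=170°:   branch + wants cross > 0 → take C=(-2.3226,3.2217) (cross=23.714)
θ=170°: ex = (C−B)/|BC| = (0.5389,0.8424); ey = (-0.8424,0.5389)
θ=170°: P = B + -1.94·ex + 3.09·ey = (-7.5876,0.7255)

θ=125°: -5.94 3.46
θ=137°: -6.56 3.02
θ=170°: -7.59 0.73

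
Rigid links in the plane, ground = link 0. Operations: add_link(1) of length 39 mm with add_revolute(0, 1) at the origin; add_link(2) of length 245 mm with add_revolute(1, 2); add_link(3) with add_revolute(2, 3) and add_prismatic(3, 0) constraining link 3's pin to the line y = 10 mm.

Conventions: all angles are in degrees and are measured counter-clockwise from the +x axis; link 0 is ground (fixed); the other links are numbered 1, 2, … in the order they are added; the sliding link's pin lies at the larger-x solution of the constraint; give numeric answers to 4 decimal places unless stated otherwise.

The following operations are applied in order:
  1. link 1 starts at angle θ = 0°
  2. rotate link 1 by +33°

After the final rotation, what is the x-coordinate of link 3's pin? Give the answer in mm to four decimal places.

geometry: r = 39 mm, L = 245 mm, e = 10 mm; θ starts at 0°
rotate link 1 by +33°: θ ← 0° +33° = 33°
crank pin P = (r cos θ, r sin θ) = (32.708152, 21.240922)
h = r sin θ − e = 21.240922 − 10 = 11.240922
x = r cos θ + √(L² − h²) = 32.708152 + 244.741990 = 277.450142

277.4501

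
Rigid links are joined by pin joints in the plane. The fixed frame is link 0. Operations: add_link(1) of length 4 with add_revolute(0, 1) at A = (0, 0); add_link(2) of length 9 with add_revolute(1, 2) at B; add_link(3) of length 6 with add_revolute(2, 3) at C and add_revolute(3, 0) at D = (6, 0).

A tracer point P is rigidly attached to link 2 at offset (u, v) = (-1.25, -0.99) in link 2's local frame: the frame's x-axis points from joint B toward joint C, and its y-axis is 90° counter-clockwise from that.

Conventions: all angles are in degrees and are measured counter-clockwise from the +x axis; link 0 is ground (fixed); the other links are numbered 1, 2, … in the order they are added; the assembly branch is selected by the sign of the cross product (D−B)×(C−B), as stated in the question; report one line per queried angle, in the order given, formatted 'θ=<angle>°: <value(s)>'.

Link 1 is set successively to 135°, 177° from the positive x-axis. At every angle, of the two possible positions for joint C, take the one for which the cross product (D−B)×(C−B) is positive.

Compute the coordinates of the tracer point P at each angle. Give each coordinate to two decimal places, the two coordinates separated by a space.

A=(0,0), D=(6.00,0)
θ=135°: B = A + 4.00·(cos135°, sin135°) = (-2.8284, 2.8284)
θ=135°: |BD| = 9.2704
θ=135°: circle(B,9.00) ∩ circle(D,6.00): a=7.0623, h=5.5789
θ=135°:   candidates: C₊=(5.5993,5.9866) cross=51.719; C₋=(2.1950,-4.6392) cross=-51.719
θ=135°:   branch + wants cross > 0 → take C=(5.5993,5.9866) (cross=51.719)
θ=135°: ex = (C−B)/|BC| = (0.9364,0.3509); ey = (-0.3509,0.9364)
θ=135°: P = B + -1.25·ex + -0.99·ey = (-3.6515,1.4627)
θ=177°: B = A + 4.00·(cos177°, sin177°) = (-3.9945, 0.2093)
θ=177°: |BD| = 9.9967
θ=177°: circle(B,9.00) ∩ circle(D,6.00): a=7.2491, h=5.3339
θ=177°:   candidates: C₊=(3.3647,5.3903) cross=53.322; C₋=(3.1413,-5.2752) cross=-53.322
θ=177°:   branch + wants cross > 0 → take C=(3.3647,5.3903) (cross=53.322)
θ=177°: ex = (C−B)/|BC| = (0.8177,0.5757); ey = (-0.5757,0.8177)
θ=177°: P = B + -1.25·ex + -0.99·ey = (-4.4467,-1.3197)

θ=135°: -3.65 1.46
θ=177°: -4.45 -1.32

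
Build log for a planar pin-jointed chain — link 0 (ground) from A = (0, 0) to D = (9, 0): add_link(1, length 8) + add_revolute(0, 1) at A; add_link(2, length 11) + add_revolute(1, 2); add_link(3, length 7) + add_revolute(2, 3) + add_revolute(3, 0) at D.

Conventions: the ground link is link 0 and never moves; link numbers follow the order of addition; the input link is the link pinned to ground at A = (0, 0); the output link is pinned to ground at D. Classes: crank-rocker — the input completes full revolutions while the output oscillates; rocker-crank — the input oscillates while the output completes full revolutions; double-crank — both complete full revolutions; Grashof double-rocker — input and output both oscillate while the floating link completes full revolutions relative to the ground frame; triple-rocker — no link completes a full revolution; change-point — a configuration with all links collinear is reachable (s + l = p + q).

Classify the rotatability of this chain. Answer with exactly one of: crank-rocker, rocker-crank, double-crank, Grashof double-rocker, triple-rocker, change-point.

lengths: ground=9, input=8, coupler=11, output=7
sorted: s=7 (shortest), l=11 (longest), p+q=17
s + l = 18 vs p + q = 17
s + l > p + q → non-Grashof → no link fully rotates → triple-rocker

triple-rocker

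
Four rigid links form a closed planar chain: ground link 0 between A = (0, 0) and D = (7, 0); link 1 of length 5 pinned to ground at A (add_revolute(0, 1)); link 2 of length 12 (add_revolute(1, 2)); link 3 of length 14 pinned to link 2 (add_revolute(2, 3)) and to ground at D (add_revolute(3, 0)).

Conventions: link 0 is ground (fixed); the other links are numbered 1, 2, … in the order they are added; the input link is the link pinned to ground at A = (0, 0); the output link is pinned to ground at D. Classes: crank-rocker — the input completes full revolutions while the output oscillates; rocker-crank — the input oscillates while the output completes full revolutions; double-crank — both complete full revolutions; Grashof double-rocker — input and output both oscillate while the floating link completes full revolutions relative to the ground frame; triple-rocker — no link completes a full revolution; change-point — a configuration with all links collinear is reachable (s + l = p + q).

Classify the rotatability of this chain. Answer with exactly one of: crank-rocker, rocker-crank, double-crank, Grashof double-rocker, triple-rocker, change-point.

lengths: ground=7, input=5, coupler=12, output=14
sorted: s=5 (shortest), l=14 (longest), p+q=19
s + l = 19 vs p + q = 19
s + l = p + q → change-point (collinear configuration reachable)

change-point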